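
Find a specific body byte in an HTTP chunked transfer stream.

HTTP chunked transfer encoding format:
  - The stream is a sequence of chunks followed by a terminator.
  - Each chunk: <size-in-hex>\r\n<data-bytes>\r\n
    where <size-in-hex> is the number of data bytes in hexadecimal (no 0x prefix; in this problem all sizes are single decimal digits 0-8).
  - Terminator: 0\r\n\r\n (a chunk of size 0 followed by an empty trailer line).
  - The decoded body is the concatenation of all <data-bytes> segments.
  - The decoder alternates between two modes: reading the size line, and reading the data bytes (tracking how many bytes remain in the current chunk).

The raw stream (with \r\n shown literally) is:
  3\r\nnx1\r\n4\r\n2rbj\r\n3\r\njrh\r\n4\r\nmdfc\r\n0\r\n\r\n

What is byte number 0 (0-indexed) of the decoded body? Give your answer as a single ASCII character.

Answer: n

Derivation:
Chunk 1: stream[0..1]='3' size=0x3=3, data at stream[3..6]='nx1' -> body[0..3], body so far='nx1'
Chunk 2: stream[8..9]='4' size=0x4=4, data at stream[11..15]='2rbj' -> body[3..7], body so far='nx12rbj'
Chunk 3: stream[17..18]='3' size=0x3=3, data at stream[20..23]='jrh' -> body[7..10], body so far='nx12rbjjrh'
Chunk 4: stream[25..26]='4' size=0x4=4, data at stream[28..32]='mdfc' -> body[10..14], body so far='nx12rbjjrhmdfc'
Chunk 5: stream[34..35]='0' size=0 (terminator). Final body='nx12rbjjrhmdfc' (14 bytes)
Body byte 0 = 'n'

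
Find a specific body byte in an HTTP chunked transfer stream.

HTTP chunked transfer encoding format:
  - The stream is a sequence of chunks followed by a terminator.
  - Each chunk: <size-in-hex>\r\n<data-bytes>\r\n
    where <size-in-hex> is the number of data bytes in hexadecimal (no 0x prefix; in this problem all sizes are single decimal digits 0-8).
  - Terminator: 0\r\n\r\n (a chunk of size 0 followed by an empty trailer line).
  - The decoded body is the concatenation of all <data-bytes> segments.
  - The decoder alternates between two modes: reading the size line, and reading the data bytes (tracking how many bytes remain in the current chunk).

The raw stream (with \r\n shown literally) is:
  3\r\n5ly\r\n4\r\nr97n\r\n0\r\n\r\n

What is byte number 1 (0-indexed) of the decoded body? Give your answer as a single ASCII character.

Answer: l

Derivation:
Chunk 1: stream[0..1]='3' size=0x3=3, data at stream[3..6]='5ly' -> body[0..3], body so far='5ly'
Chunk 2: stream[8..9]='4' size=0x4=4, data at stream[11..15]='r97n' -> body[3..7], body so far='5lyr97n'
Chunk 3: stream[17..18]='0' size=0 (terminator). Final body='5lyr97n' (7 bytes)
Body byte 1 = 'l'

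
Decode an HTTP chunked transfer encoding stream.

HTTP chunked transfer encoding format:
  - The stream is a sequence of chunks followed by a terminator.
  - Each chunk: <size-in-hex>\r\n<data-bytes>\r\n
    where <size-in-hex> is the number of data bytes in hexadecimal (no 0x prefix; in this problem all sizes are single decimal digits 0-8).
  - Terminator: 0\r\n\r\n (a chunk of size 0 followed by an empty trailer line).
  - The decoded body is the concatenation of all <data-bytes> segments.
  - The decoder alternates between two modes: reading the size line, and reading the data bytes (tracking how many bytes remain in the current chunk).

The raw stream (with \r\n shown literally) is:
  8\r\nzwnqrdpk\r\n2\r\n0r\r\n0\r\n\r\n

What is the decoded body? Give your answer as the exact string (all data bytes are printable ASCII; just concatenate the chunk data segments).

Chunk 1: stream[0..1]='8' size=0x8=8, data at stream[3..11]='zwnqrdpk' -> body[0..8], body so far='zwnqrdpk'
Chunk 2: stream[13..14]='2' size=0x2=2, data at stream[16..18]='0r' -> body[8..10], body so far='zwnqrdpk0r'
Chunk 3: stream[20..21]='0' size=0 (terminator). Final body='zwnqrdpk0r' (10 bytes)

Answer: zwnqrdpk0r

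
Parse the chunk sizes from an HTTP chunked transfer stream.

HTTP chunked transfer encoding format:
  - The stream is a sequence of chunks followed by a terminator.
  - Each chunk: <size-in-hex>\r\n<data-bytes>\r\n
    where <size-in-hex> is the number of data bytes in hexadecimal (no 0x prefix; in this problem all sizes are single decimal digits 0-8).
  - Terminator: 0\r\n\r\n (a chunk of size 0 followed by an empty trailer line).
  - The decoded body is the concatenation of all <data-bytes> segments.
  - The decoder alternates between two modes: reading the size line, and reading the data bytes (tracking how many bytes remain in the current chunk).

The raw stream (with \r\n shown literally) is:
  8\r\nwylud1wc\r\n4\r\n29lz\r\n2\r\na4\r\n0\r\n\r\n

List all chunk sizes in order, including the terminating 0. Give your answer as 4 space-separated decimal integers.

Chunk 1: stream[0..1]='8' size=0x8=8, data at stream[3..11]='wylud1wc' -> body[0..8], body so far='wylud1wc'
Chunk 2: stream[13..14]='4' size=0x4=4, data at stream[16..20]='29lz' -> body[8..12], body so far='wylud1wc29lz'
Chunk 3: stream[22..23]='2' size=0x2=2, data at stream[25..27]='a4' -> body[12..14], body so far='wylud1wc29lza4'
Chunk 4: stream[29..30]='0' size=0 (terminator). Final body='wylud1wc29lza4' (14 bytes)

Answer: 8 4 2 0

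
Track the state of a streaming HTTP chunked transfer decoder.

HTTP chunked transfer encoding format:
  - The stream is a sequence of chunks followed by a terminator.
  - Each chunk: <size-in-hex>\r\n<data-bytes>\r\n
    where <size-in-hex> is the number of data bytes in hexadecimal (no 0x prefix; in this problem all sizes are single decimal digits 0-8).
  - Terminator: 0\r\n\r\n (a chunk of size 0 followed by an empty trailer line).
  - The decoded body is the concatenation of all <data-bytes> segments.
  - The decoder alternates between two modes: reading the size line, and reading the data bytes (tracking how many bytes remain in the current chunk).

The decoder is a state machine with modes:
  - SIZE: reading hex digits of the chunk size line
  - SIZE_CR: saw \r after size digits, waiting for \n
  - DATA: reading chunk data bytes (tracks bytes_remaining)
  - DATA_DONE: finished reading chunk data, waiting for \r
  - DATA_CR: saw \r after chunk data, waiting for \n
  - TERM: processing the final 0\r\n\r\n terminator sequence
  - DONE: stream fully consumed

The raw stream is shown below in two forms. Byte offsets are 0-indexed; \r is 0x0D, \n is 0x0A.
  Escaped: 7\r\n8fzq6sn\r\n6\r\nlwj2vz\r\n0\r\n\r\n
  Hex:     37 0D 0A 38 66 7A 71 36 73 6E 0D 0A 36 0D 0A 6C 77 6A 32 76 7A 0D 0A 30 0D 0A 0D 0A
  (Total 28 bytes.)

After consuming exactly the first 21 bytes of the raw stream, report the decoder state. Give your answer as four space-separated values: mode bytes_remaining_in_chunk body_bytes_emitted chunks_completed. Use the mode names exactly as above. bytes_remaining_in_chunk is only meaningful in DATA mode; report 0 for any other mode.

Byte 0 = '7': mode=SIZE remaining=0 emitted=0 chunks_done=0
Byte 1 = 0x0D: mode=SIZE_CR remaining=0 emitted=0 chunks_done=0
Byte 2 = 0x0A: mode=DATA remaining=7 emitted=0 chunks_done=0
Byte 3 = '8': mode=DATA remaining=6 emitted=1 chunks_done=0
Byte 4 = 'f': mode=DATA remaining=5 emitted=2 chunks_done=0
Byte 5 = 'z': mode=DATA remaining=4 emitted=3 chunks_done=0
Byte 6 = 'q': mode=DATA remaining=3 emitted=4 chunks_done=0
Byte 7 = '6': mode=DATA remaining=2 emitted=5 chunks_done=0
Byte 8 = 's': mode=DATA remaining=1 emitted=6 chunks_done=0
Byte 9 = 'n': mode=DATA_DONE remaining=0 emitted=7 chunks_done=0
Byte 10 = 0x0D: mode=DATA_CR remaining=0 emitted=7 chunks_done=0
Byte 11 = 0x0A: mode=SIZE remaining=0 emitted=7 chunks_done=1
Byte 12 = '6': mode=SIZE remaining=0 emitted=7 chunks_done=1
Byte 13 = 0x0D: mode=SIZE_CR remaining=0 emitted=7 chunks_done=1
Byte 14 = 0x0A: mode=DATA remaining=6 emitted=7 chunks_done=1
Byte 15 = 'l': mode=DATA remaining=5 emitted=8 chunks_done=1
Byte 16 = 'w': mode=DATA remaining=4 emitted=9 chunks_done=1
Byte 17 = 'j': mode=DATA remaining=3 emitted=10 chunks_done=1
Byte 18 = '2': mode=DATA remaining=2 emitted=11 chunks_done=1
Byte 19 = 'v': mode=DATA remaining=1 emitted=12 chunks_done=1
Byte 20 = 'z': mode=DATA_DONE remaining=0 emitted=13 chunks_done=1

Answer: DATA_DONE 0 13 1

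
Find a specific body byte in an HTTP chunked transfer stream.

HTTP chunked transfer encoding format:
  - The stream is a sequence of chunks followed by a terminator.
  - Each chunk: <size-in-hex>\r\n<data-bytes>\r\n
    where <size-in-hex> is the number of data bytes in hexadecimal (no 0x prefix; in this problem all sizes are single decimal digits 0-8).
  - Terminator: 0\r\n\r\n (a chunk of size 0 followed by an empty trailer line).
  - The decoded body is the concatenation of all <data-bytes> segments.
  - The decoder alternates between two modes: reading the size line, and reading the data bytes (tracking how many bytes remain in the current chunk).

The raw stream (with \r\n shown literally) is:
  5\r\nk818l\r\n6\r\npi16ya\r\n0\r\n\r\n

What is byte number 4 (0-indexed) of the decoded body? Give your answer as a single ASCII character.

Answer: l

Derivation:
Chunk 1: stream[0..1]='5' size=0x5=5, data at stream[3..8]='k818l' -> body[0..5], body so far='k818l'
Chunk 2: stream[10..11]='6' size=0x6=6, data at stream[13..19]='pi16ya' -> body[5..11], body so far='k818lpi16ya'
Chunk 3: stream[21..22]='0' size=0 (terminator). Final body='k818lpi16ya' (11 bytes)
Body byte 4 = 'l'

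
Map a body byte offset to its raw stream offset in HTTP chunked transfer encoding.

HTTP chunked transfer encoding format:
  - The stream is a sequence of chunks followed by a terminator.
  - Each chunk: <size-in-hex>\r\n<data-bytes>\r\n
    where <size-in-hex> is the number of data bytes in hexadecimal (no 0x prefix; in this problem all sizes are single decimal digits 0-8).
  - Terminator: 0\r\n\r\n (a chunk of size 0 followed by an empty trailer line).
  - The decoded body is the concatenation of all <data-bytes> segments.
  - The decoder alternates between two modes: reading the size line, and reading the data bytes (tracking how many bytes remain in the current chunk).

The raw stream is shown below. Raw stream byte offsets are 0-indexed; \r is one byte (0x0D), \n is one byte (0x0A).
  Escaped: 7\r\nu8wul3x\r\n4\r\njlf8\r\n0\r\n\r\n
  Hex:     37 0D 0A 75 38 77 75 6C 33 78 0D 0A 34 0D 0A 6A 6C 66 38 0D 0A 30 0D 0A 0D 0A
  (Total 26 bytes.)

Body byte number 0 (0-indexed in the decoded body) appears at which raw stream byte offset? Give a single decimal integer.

Answer: 3

Derivation:
Chunk 1: stream[0..1]='7' size=0x7=7, data at stream[3..10]='u8wul3x' -> body[0..7], body so far='u8wul3x'
Chunk 2: stream[12..13]='4' size=0x4=4, data at stream[15..19]='jlf8' -> body[7..11], body so far='u8wul3xjlf8'
Chunk 3: stream[21..22]='0' size=0 (terminator). Final body='u8wul3xjlf8' (11 bytes)
Body byte 0 at stream offset 3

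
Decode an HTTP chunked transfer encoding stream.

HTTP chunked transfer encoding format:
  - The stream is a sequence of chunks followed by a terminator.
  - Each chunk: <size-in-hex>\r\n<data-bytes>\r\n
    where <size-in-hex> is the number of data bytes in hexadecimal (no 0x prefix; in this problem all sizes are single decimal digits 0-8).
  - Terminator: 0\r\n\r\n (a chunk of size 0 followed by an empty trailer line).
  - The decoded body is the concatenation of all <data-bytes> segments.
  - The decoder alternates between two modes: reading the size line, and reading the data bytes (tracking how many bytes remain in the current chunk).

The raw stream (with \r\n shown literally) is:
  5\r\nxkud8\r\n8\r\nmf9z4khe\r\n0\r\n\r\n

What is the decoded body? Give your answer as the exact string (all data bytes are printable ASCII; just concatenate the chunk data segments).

Chunk 1: stream[0..1]='5' size=0x5=5, data at stream[3..8]='xkud8' -> body[0..5], body so far='xkud8'
Chunk 2: stream[10..11]='8' size=0x8=8, data at stream[13..21]='mf9z4khe' -> body[5..13], body so far='xkud8mf9z4khe'
Chunk 3: stream[23..24]='0' size=0 (terminator). Final body='xkud8mf9z4khe' (13 bytes)

Answer: xkud8mf9z4khe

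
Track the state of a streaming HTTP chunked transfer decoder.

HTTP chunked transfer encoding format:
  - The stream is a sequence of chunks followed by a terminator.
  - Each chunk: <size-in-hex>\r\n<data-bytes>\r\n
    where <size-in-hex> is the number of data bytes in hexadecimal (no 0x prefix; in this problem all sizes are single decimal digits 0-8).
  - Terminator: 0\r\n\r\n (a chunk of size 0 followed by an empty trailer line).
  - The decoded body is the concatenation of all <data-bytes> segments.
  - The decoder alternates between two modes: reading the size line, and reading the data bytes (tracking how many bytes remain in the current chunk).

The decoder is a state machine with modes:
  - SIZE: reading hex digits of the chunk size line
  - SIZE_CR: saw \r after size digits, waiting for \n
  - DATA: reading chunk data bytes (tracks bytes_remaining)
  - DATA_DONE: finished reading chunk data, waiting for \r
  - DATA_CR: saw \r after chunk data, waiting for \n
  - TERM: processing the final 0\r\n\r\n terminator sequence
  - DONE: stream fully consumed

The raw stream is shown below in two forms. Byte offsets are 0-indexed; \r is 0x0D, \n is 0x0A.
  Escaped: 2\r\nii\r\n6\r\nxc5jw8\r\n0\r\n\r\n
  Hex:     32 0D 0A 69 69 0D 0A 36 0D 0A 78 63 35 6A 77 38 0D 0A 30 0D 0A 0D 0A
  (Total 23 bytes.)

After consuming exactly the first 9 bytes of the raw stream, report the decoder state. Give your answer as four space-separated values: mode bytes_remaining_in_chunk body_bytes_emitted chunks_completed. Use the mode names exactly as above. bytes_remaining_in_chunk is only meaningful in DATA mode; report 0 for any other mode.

Answer: SIZE_CR 0 2 1

Derivation:
Byte 0 = '2': mode=SIZE remaining=0 emitted=0 chunks_done=0
Byte 1 = 0x0D: mode=SIZE_CR remaining=0 emitted=0 chunks_done=0
Byte 2 = 0x0A: mode=DATA remaining=2 emitted=0 chunks_done=0
Byte 3 = 'i': mode=DATA remaining=1 emitted=1 chunks_done=0
Byte 4 = 'i': mode=DATA_DONE remaining=0 emitted=2 chunks_done=0
Byte 5 = 0x0D: mode=DATA_CR remaining=0 emitted=2 chunks_done=0
Byte 6 = 0x0A: mode=SIZE remaining=0 emitted=2 chunks_done=1
Byte 7 = '6': mode=SIZE remaining=0 emitted=2 chunks_done=1
Byte 8 = 0x0D: mode=SIZE_CR remaining=0 emitted=2 chunks_done=1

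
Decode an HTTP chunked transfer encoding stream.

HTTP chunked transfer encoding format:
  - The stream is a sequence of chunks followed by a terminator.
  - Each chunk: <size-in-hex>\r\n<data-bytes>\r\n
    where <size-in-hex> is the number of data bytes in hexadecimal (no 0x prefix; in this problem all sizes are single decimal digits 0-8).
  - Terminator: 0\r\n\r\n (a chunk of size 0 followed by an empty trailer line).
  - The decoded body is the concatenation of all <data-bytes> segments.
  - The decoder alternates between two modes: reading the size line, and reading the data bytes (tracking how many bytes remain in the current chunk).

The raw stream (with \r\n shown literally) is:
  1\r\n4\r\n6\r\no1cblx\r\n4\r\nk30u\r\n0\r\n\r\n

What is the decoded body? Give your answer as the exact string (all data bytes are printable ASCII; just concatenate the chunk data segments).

Answer: 4o1cblxk30u

Derivation:
Chunk 1: stream[0..1]='1' size=0x1=1, data at stream[3..4]='4' -> body[0..1], body so far='4'
Chunk 2: stream[6..7]='6' size=0x6=6, data at stream[9..15]='o1cblx' -> body[1..7], body so far='4o1cblx'
Chunk 3: stream[17..18]='4' size=0x4=4, data at stream[20..24]='k30u' -> body[7..11], body so far='4o1cblxk30u'
Chunk 4: stream[26..27]='0' size=0 (terminator). Final body='4o1cblxk30u' (11 bytes)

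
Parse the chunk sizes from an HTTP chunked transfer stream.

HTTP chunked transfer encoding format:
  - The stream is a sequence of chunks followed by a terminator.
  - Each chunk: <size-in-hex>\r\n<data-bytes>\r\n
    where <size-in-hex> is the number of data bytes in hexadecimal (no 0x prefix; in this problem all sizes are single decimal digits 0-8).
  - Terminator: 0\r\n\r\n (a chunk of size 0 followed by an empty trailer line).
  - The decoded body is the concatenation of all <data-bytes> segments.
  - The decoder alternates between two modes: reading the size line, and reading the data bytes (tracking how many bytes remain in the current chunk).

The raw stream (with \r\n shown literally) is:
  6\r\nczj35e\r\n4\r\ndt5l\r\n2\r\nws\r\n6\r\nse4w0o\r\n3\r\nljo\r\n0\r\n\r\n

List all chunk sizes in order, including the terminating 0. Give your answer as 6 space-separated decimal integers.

Answer: 6 4 2 6 3 0

Derivation:
Chunk 1: stream[0..1]='6' size=0x6=6, data at stream[3..9]='czj35e' -> body[0..6], body so far='czj35e'
Chunk 2: stream[11..12]='4' size=0x4=4, data at stream[14..18]='dt5l' -> body[6..10], body so far='czj35edt5l'
Chunk 3: stream[20..21]='2' size=0x2=2, data at stream[23..25]='ws' -> body[10..12], body so far='czj35edt5lws'
Chunk 4: stream[27..28]='6' size=0x6=6, data at stream[30..36]='se4w0o' -> body[12..18], body so far='czj35edt5lwsse4w0o'
Chunk 5: stream[38..39]='3' size=0x3=3, data at stream[41..44]='ljo' -> body[18..21], body so far='czj35edt5lwsse4w0oljo'
Chunk 6: stream[46..47]='0' size=0 (terminator). Final body='czj35edt5lwsse4w0oljo' (21 bytes)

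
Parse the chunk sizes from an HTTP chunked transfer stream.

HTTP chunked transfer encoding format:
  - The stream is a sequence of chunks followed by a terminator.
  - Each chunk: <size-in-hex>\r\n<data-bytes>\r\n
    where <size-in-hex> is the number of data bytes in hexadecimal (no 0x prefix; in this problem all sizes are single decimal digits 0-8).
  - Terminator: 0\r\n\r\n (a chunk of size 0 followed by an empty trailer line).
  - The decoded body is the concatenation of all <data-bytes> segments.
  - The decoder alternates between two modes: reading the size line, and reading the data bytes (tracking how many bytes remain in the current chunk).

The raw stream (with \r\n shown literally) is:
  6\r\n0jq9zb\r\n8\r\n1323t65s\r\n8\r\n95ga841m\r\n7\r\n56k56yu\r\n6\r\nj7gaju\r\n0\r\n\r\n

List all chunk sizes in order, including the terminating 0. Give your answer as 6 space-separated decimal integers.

Chunk 1: stream[0..1]='6' size=0x6=6, data at stream[3..9]='0jq9zb' -> body[0..6], body so far='0jq9zb'
Chunk 2: stream[11..12]='8' size=0x8=8, data at stream[14..22]='1323t65s' -> body[6..14], body so far='0jq9zb1323t65s'
Chunk 3: stream[24..25]='8' size=0x8=8, data at stream[27..35]='95ga841m' -> body[14..22], body so far='0jq9zb1323t65s95ga841m'
Chunk 4: stream[37..38]='7' size=0x7=7, data at stream[40..47]='56k56yu' -> body[22..29], body so far='0jq9zb1323t65s95ga841m56k56yu'
Chunk 5: stream[49..50]='6' size=0x6=6, data at stream[52..58]='j7gaju' -> body[29..35], body so far='0jq9zb1323t65s95ga841m56k56yuj7gaju'
Chunk 6: stream[60..61]='0' size=0 (terminator). Final body='0jq9zb1323t65s95ga841m56k56yuj7gaju' (35 bytes)

Answer: 6 8 8 7 6 0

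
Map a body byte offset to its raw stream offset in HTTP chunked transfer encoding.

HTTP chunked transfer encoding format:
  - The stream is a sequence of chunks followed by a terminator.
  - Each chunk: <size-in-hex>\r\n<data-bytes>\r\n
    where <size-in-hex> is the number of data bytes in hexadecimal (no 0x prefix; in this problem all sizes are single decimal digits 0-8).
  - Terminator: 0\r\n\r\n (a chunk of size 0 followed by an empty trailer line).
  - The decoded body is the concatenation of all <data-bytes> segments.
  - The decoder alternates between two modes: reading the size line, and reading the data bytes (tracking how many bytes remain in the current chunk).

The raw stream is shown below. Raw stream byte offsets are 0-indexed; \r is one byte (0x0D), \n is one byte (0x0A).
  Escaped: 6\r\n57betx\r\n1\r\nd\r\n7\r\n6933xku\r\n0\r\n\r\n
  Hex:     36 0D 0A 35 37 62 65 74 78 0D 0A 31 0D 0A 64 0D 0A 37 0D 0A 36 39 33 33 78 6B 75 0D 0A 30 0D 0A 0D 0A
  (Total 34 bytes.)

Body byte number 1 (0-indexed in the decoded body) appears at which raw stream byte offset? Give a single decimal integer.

Chunk 1: stream[0..1]='6' size=0x6=6, data at stream[3..9]='57betx' -> body[0..6], body so far='57betx'
Chunk 2: stream[11..12]='1' size=0x1=1, data at stream[14..15]='d' -> body[6..7], body so far='57betxd'
Chunk 3: stream[17..18]='7' size=0x7=7, data at stream[20..27]='6933xku' -> body[7..14], body so far='57betxd6933xku'
Chunk 4: stream[29..30]='0' size=0 (terminator). Final body='57betxd6933xku' (14 bytes)
Body byte 1 at stream offset 4

Answer: 4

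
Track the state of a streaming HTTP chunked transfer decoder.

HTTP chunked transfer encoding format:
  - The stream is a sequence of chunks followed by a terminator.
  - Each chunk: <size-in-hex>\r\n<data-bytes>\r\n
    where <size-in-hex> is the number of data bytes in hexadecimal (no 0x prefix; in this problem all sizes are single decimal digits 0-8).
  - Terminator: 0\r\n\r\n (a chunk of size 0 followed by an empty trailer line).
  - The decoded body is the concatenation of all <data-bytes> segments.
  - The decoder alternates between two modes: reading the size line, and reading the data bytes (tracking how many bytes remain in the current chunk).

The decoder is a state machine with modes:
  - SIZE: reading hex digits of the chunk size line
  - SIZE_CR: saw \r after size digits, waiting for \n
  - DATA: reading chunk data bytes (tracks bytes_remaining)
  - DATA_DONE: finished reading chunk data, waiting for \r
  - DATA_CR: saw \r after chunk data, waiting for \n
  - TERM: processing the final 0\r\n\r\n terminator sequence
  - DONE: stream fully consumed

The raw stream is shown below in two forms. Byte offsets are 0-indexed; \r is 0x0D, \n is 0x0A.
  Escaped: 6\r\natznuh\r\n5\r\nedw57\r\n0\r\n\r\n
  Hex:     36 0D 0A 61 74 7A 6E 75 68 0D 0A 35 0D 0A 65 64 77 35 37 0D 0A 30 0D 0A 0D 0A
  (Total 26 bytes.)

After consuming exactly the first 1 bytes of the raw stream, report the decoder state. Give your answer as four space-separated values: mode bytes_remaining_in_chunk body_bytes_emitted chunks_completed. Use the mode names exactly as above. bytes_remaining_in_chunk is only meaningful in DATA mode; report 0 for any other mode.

Byte 0 = '6': mode=SIZE remaining=0 emitted=0 chunks_done=0

Answer: SIZE 0 0 0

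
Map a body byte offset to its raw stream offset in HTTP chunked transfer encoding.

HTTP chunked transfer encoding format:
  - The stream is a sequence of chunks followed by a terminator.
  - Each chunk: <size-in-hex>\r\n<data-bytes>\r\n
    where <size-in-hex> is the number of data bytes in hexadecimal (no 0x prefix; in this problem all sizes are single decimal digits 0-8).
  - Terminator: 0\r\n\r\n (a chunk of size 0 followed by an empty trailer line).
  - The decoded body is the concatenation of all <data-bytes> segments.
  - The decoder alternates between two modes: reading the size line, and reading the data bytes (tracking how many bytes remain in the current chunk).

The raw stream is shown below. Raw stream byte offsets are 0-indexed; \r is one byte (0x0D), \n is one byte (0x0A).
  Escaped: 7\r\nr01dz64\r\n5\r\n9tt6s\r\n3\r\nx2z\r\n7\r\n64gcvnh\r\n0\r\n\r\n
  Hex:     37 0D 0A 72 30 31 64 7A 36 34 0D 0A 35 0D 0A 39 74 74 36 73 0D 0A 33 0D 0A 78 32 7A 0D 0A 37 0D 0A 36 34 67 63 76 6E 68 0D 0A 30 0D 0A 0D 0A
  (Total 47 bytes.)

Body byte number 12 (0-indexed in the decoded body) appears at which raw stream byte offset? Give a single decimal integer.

Chunk 1: stream[0..1]='7' size=0x7=7, data at stream[3..10]='r01dz64' -> body[0..7], body so far='r01dz64'
Chunk 2: stream[12..13]='5' size=0x5=5, data at stream[15..20]='9tt6s' -> body[7..12], body so far='r01dz649tt6s'
Chunk 3: stream[22..23]='3' size=0x3=3, data at stream[25..28]='x2z' -> body[12..15], body so far='r01dz649tt6sx2z'
Chunk 4: stream[30..31]='7' size=0x7=7, data at stream[33..40]='64gcvnh' -> body[15..22], body so far='r01dz649tt6sx2z64gcvnh'
Chunk 5: stream[42..43]='0' size=0 (terminator). Final body='r01dz649tt6sx2z64gcvnh' (22 bytes)
Body byte 12 at stream offset 25

Answer: 25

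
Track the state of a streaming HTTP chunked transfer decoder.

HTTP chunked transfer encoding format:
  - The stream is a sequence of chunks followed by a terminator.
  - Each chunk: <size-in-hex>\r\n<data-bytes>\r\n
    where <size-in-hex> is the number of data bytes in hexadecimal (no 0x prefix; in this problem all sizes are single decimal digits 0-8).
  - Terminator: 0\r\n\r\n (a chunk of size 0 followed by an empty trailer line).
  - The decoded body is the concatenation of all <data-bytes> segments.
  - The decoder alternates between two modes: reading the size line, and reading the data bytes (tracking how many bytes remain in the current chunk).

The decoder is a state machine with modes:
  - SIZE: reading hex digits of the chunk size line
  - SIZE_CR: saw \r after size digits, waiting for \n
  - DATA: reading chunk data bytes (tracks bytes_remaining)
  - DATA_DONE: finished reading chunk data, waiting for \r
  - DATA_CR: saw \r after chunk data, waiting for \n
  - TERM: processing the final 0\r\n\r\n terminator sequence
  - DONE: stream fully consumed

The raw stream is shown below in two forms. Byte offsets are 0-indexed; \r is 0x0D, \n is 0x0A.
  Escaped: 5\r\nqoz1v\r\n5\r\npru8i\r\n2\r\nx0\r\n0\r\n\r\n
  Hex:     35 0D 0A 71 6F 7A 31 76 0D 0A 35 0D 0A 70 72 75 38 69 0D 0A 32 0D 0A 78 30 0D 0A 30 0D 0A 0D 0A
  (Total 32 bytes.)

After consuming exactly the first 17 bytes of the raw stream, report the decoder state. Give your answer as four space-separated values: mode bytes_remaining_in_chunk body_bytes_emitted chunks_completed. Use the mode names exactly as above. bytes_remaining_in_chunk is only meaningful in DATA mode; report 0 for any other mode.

Byte 0 = '5': mode=SIZE remaining=0 emitted=0 chunks_done=0
Byte 1 = 0x0D: mode=SIZE_CR remaining=0 emitted=0 chunks_done=0
Byte 2 = 0x0A: mode=DATA remaining=5 emitted=0 chunks_done=0
Byte 3 = 'q': mode=DATA remaining=4 emitted=1 chunks_done=0
Byte 4 = 'o': mode=DATA remaining=3 emitted=2 chunks_done=0
Byte 5 = 'z': mode=DATA remaining=2 emitted=3 chunks_done=0
Byte 6 = '1': mode=DATA remaining=1 emitted=4 chunks_done=0
Byte 7 = 'v': mode=DATA_DONE remaining=0 emitted=5 chunks_done=0
Byte 8 = 0x0D: mode=DATA_CR remaining=0 emitted=5 chunks_done=0
Byte 9 = 0x0A: mode=SIZE remaining=0 emitted=5 chunks_done=1
Byte 10 = '5': mode=SIZE remaining=0 emitted=5 chunks_done=1
Byte 11 = 0x0D: mode=SIZE_CR remaining=0 emitted=5 chunks_done=1
Byte 12 = 0x0A: mode=DATA remaining=5 emitted=5 chunks_done=1
Byte 13 = 'p': mode=DATA remaining=4 emitted=6 chunks_done=1
Byte 14 = 'r': mode=DATA remaining=3 emitted=7 chunks_done=1
Byte 15 = 'u': mode=DATA remaining=2 emitted=8 chunks_done=1
Byte 16 = '8': mode=DATA remaining=1 emitted=9 chunks_done=1

Answer: DATA 1 9 1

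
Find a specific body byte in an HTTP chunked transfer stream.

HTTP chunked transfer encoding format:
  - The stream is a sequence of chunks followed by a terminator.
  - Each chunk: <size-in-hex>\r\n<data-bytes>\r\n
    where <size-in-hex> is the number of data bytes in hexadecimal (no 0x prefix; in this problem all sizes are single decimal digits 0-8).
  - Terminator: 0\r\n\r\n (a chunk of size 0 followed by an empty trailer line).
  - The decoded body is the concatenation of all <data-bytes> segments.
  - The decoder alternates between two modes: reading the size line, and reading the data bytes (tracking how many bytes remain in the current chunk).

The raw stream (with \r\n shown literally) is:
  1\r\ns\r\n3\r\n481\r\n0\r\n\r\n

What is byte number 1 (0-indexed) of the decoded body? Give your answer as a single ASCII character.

Answer: 4

Derivation:
Chunk 1: stream[0..1]='1' size=0x1=1, data at stream[3..4]='s' -> body[0..1], body so far='s'
Chunk 2: stream[6..7]='3' size=0x3=3, data at stream[9..12]='481' -> body[1..4], body so far='s481'
Chunk 3: stream[14..15]='0' size=0 (terminator). Final body='s481' (4 bytes)
Body byte 1 = '4'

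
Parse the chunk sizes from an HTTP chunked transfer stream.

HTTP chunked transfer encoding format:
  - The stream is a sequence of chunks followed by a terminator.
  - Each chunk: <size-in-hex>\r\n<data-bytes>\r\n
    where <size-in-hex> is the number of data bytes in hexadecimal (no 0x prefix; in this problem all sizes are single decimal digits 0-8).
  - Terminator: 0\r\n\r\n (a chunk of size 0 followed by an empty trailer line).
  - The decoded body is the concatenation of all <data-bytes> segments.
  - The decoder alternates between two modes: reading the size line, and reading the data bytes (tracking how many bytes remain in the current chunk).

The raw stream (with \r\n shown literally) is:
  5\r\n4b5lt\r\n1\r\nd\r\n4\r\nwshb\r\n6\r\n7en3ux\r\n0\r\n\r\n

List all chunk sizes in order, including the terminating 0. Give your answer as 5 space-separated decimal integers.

Chunk 1: stream[0..1]='5' size=0x5=5, data at stream[3..8]='4b5lt' -> body[0..5], body so far='4b5lt'
Chunk 2: stream[10..11]='1' size=0x1=1, data at stream[13..14]='d' -> body[5..6], body so far='4b5ltd'
Chunk 3: stream[16..17]='4' size=0x4=4, data at stream[19..23]='wshb' -> body[6..10], body so far='4b5ltdwshb'
Chunk 4: stream[25..26]='6' size=0x6=6, data at stream[28..34]='7en3ux' -> body[10..16], body so far='4b5ltdwshb7en3ux'
Chunk 5: stream[36..37]='0' size=0 (terminator). Final body='4b5ltdwshb7en3ux' (16 bytes)

Answer: 5 1 4 6 0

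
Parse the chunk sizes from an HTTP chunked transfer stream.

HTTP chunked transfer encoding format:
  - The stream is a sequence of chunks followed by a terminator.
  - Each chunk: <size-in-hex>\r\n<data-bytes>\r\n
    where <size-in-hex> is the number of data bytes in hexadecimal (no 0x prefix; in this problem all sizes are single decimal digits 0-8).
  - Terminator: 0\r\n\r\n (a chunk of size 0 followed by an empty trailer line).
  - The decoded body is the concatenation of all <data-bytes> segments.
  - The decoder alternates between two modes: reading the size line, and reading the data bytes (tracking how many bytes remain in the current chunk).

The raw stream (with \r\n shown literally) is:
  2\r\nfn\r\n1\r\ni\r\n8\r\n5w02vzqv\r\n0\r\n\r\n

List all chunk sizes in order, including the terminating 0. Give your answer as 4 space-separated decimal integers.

Chunk 1: stream[0..1]='2' size=0x2=2, data at stream[3..5]='fn' -> body[0..2], body so far='fn'
Chunk 2: stream[7..8]='1' size=0x1=1, data at stream[10..11]='i' -> body[2..3], body so far='fni'
Chunk 3: stream[13..14]='8' size=0x8=8, data at stream[16..24]='5w02vzqv' -> body[3..11], body so far='fni5w02vzqv'
Chunk 4: stream[26..27]='0' size=0 (terminator). Final body='fni5w02vzqv' (11 bytes)

Answer: 2 1 8 0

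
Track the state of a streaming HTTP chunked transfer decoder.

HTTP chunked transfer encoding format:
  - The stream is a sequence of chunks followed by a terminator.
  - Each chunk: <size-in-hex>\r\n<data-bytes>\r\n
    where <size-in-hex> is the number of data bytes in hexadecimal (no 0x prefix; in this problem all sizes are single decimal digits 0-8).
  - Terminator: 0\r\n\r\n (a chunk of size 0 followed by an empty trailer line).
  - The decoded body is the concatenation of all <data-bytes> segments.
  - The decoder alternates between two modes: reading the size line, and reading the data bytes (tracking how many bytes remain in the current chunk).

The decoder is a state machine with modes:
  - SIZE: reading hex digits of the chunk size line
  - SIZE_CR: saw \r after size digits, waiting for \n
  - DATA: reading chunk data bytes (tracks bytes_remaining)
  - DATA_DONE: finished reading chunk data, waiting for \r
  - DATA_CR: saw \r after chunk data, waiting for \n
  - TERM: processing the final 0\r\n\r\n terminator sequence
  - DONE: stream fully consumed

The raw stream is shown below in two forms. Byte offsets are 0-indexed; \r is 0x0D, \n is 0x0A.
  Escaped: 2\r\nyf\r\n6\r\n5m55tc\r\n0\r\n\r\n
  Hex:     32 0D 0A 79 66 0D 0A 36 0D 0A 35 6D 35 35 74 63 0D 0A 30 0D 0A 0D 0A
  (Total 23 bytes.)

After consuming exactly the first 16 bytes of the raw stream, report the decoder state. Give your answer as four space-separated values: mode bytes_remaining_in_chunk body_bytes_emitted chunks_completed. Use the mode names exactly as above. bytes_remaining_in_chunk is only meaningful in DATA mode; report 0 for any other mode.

Answer: DATA_DONE 0 8 1

Derivation:
Byte 0 = '2': mode=SIZE remaining=0 emitted=0 chunks_done=0
Byte 1 = 0x0D: mode=SIZE_CR remaining=0 emitted=0 chunks_done=0
Byte 2 = 0x0A: mode=DATA remaining=2 emitted=0 chunks_done=0
Byte 3 = 'y': mode=DATA remaining=1 emitted=1 chunks_done=0
Byte 4 = 'f': mode=DATA_DONE remaining=0 emitted=2 chunks_done=0
Byte 5 = 0x0D: mode=DATA_CR remaining=0 emitted=2 chunks_done=0
Byte 6 = 0x0A: mode=SIZE remaining=0 emitted=2 chunks_done=1
Byte 7 = '6': mode=SIZE remaining=0 emitted=2 chunks_done=1
Byte 8 = 0x0D: mode=SIZE_CR remaining=0 emitted=2 chunks_done=1
Byte 9 = 0x0A: mode=DATA remaining=6 emitted=2 chunks_done=1
Byte 10 = '5': mode=DATA remaining=5 emitted=3 chunks_done=1
Byte 11 = 'm': mode=DATA remaining=4 emitted=4 chunks_done=1
Byte 12 = '5': mode=DATA remaining=3 emitted=5 chunks_done=1
Byte 13 = '5': mode=DATA remaining=2 emitted=6 chunks_done=1
Byte 14 = 't': mode=DATA remaining=1 emitted=7 chunks_done=1
Byte 15 = 'c': mode=DATA_DONE remaining=0 emitted=8 chunks_done=1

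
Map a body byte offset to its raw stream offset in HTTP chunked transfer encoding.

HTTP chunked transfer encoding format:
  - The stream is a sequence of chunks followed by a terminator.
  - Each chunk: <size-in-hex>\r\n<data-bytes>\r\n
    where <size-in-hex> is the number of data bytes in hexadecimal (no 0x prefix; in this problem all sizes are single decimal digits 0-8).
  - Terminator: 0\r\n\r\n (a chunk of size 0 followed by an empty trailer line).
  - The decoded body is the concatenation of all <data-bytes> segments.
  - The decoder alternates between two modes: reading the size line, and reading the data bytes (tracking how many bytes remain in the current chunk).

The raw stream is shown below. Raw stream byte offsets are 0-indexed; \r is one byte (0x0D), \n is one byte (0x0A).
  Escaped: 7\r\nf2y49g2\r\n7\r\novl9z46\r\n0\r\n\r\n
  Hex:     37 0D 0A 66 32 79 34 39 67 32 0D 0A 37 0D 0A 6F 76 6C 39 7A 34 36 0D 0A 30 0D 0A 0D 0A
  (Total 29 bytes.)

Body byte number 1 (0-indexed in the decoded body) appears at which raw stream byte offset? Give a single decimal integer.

Chunk 1: stream[0..1]='7' size=0x7=7, data at stream[3..10]='f2y49g2' -> body[0..7], body so far='f2y49g2'
Chunk 2: stream[12..13]='7' size=0x7=7, data at stream[15..22]='ovl9z46' -> body[7..14], body so far='f2y49g2ovl9z46'
Chunk 3: stream[24..25]='0' size=0 (terminator). Final body='f2y49g2ovl9z46' (14 bytes)
Body byte 1 at stream offset 4

Answer: 4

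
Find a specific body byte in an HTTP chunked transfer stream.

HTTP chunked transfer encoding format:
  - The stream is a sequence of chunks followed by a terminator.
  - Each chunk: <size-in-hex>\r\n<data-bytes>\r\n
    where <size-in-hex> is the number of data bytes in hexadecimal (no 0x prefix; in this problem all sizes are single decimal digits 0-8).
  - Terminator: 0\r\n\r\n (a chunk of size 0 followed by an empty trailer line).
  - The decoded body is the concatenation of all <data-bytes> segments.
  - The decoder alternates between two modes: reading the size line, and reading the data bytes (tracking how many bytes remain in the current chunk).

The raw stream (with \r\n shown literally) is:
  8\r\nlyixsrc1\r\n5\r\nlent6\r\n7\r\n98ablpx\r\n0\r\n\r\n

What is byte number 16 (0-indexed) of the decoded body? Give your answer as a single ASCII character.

Chunk 1: stream[0..1]='8' size=0x8=8, data at stream[3..11]='lyixsrc1' -> body[0..8], body so far='lyixsrc1'
Chunk 2: stream[13..14]='5' size=0x5=5, data at stream[16..21]='lent6' -> body[8..13], body so far='lyixsrc1lent6'
Chunk 3: stream[23..24]='7' size=0x7=7, data at stream[26..33]='98ablpx' -> body[13..20], body so far='lyixsrc1lent698ablpx'
Chunk 4: stream[35..36]='0' size=0 (terminator). Final body='lyixsrc1lent698ablpx' (20 bytes)
Body byte 16 = 'b'

Answer: b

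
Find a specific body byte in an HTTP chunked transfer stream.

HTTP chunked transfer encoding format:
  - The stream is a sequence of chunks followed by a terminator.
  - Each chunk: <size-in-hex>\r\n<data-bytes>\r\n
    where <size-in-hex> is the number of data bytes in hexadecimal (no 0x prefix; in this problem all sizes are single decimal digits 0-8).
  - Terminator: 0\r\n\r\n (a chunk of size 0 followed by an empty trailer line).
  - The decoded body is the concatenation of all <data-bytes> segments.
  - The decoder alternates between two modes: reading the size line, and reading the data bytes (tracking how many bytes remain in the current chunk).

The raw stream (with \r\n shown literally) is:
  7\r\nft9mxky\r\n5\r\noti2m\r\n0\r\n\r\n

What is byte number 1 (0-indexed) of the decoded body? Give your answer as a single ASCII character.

Answer: t

Derivation:
Chunk 1: stream[0..1]='7' size=0x7=7, data at stream[3..10]='ft9mxky' -> body[0..7], body so far='ft9mxky'
Chunk 2: stream[12..13]='5' size=0x5=5, data at stream[15..20]='oti2m' -> body[7..12], body so far='ft9mxkyoti2m'
Chunk 3: stream[22..23]='0' size=0 (terminator). Final body='ft9mxkyoti2m' (12 bytes)
Body byte 1 = 't'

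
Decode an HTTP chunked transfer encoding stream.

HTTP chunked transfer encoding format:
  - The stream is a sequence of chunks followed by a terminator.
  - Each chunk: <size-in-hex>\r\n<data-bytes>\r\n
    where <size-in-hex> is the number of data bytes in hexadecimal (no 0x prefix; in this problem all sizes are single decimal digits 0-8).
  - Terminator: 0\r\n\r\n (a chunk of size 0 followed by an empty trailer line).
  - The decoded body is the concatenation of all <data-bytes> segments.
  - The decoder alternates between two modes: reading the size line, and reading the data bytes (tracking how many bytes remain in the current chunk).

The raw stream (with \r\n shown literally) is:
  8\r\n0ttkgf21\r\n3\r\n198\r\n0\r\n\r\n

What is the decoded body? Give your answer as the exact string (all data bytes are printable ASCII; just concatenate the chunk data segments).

Chunk 1: stream[0..1]='8' size=0x8=8, data at stream[3..11]='0ttkgf21' -> body[0..8], body so far='0ttkgf21'
Chunk 2: stream[13..14]='3' size=0x3=3, data at stream[16..19]='198' -> body[8..11], body so far='0ttkgf21198'
Chunk 3: stream[21..22]='0' size=0 (terminator). Final body='0ttkgf21198' (11 bytes)

Answer: 0ttkgf21198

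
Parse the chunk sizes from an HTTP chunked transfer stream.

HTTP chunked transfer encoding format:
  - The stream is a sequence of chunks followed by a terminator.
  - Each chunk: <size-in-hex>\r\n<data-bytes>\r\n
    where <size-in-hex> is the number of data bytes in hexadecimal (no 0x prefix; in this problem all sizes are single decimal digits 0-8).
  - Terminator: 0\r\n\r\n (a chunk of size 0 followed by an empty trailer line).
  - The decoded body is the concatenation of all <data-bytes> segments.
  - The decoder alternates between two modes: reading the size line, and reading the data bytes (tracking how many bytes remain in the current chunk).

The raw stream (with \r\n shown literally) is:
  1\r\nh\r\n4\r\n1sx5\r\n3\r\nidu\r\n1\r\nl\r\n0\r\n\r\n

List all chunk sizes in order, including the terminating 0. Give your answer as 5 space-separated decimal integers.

Chunk 1: stream[0..1]='1' size=0x1=1, data at stream[3..4]='h' -> body[0..1], body so far='h'
Chunk 2: stream[6..7]='4' size=0x4=4, data at stream[9..13]='1sx5' -> body[1..5], body so far='h1sx5'
Chunk 3: stream[15..16]='3' size=0x3=3, data at stream[18..21]='idu' -> body[5..8], body so far='h1sx5idu'
Chunk 4: stream[23..24]='1' size=0x1=1, data at stream[26..27]='l' -> body[8..9], body so far='h1sx5idul'
Chunk 5: stream[29..30]='0' size=0 (terminator). Final body='h1sx5idul' (9 bytes)

Answer: 1 4 3 1 0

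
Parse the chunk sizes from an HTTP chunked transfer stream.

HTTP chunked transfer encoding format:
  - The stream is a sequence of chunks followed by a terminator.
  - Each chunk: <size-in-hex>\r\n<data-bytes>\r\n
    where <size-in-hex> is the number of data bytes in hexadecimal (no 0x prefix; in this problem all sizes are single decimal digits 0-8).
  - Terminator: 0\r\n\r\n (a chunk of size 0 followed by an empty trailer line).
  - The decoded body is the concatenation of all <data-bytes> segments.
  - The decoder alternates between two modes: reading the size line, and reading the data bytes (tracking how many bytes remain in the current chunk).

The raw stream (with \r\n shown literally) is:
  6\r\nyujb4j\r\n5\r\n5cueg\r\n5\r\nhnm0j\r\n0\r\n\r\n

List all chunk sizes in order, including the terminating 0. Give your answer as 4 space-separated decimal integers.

Answer: 6 5 5 0

Derivation:
Chunk 1: stream[0..1]='6' size=0x6=6, data at stream[3..9]='yujb4j' -> body[0..6], body so far='yujb4j'
Chunk 2: stream[11..12]='5' size=0x5=5, data at stream[14..19]='5cueg' -> body[6..11], body so far='yujb4j5cueg'
Chunk 3: stream[21..22]='5' size=0x5=5, data at stream[24..29]='hnm0j' -> body[11..16], body so far='yujb4j5cueghnm0j'
Chunk 4: stream[31..32]='0' size=0 (terminator). Final body='yujb4j5cueghnm0j' (16 bytes)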